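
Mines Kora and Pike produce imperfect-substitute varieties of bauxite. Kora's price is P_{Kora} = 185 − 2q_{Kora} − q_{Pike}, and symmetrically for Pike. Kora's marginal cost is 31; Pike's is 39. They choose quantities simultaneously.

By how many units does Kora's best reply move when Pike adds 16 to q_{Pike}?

-4

Mine Kora's profit: π = q_{Kora}(185 − 2q_{Kora} − q_{Pike}) − 31q_{Kora}.
∂π/∂q_{Kora} = 154 − 4q_{Kora} − q_{Pike} = 0 ⇒ q_{Kora} = 38.5 − 0.25q_{Pike}.
The reaction-function slope is −0.25, so a 16-unit rise in q_{Pike} moves q_{Kora} by −0.25 × 16 = −4. Kora's best response falls — the actions are strategic substitutes.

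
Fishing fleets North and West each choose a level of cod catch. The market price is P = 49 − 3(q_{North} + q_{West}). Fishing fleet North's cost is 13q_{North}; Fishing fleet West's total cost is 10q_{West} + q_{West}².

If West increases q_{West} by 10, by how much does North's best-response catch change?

Fishing fleet North's profit: π = q_{North}(49 − 3(q_{North} + q_{West})) − 13q_{North}.
∂π/∂q_{North} = 36 − 6q_{North} − 3q_{West} = 0, so q_{North} = 6 − 0.5q_{West}.
The reaction-function slope is −0.5, so a 10-unit rise in q_{West} moves q_{North} by −0.5 × 10 = −5. North's best response falls — the actions are strategic substitutes.

-5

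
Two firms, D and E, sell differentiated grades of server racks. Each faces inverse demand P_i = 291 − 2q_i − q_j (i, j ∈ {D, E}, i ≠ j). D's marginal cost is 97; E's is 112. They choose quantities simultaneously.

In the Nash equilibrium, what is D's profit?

Firm D's profit: π = q_D(291 − 2q_D − q_E) − 97q_D.
∂π/∂q_D = 194 − 4q_D − q_E = 0 ⇒ q_D = 48.5 − 0.25q_E.
Similarly q_E = 44.75 − 0.25q_D.
Solving the two reaction functions simultaneously: (1 − (−0.25)(−0.25))q_D = 48.5 − 0.25·44.75, so 0.9375q_D = 37.3125 and q_D = 39.8.
Then q_E = 44.75 − 0.25·39.8 = 34.8.
P_D = 291 − 2·39.8 − 34.8 = 176.6.
Profit = (176.6 − 97)·39.8 = 3168.08.

3168.08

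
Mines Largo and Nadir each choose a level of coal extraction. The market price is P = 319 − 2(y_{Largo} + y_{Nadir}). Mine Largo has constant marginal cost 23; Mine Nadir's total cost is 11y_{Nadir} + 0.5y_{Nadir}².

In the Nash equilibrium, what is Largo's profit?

5832

Mine Largo's profit: π = y_{Largo}(319 − 2(y_{Largo} + y_{Nadir})) − 23y_{Largo}.
∂π/∂y_{Largo} = 296 − 4y_{Largo} − 2y_{Nadir} = 0, so y_{Largo} = 74 − 0.5y_{Nadir}.
For Nadir: ∂π/∂y_{Nadir} = 308 − 5y_{Nadir} − 2y_{Largo} = 0 ⇒ y_{Nadir} = 61.6 − 0.4y_{Largo}.
Plugging y_{Nadir} into Largo's best response: y_{Largo} = 74 − 0.5(61.6 − 0.4y_{Largo}) ⇒ 0.8y_{Largo} = 43.2, so y_{Largo} = 54.
Then y_{Nadir} = 61.6 − 0.4·54 = 40.
Price P = 319 − 2·94 = 131.
Largo's profit: (131 − 23)·54 = 5832.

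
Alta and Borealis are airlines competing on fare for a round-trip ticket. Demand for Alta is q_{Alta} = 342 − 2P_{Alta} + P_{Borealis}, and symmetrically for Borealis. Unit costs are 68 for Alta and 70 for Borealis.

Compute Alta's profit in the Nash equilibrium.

16781.12

Alta's profit: π = (P_{Alta} − 68)(342 − 2P_{Alta} + P_{Borealis}).
∂π/∂P_{Alta} = 478 − 4P_{Alta} + P_{Borealis} = 0 ⇒ P_{Alta} = 119.5 + 0.25P_{Borealis}.
Similarly P_{Borealis} = 120.5 + 0.25P_{Alta}.
Substituting the second reaction function into the first: P_{Alta} = 119.5 + 0.25(120.5 + 0.25P_{Alta}), which gives 0.9375P_{Alta} = 149.625 ⇒ P_{Alta} = 159.6.
Then P_{Borealis} = 120.5 + 0.25·159.6 = 160.4.
q_{Alta} = 342 − 2·159.6 + 160.4 = 183.2.
Profit = (159.6 − 68)·183.2 = 16781.12.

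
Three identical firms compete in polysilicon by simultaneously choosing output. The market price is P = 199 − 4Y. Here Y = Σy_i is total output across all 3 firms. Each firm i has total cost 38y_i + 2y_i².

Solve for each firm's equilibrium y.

A representative firm's profit is π_i = y_i(199 − 4Y) − 38y_i − 2y_i², with Y = y_i + Σ_{j≠i} y_j.
First-order condition: 161 − 12y_i − 4Σ_{j≠i} y_j = 0.
With identical firms, set every y_j = y: then 161 − 12y − 8y = 0, i.e. y = 161/20 = 8.05.

8.05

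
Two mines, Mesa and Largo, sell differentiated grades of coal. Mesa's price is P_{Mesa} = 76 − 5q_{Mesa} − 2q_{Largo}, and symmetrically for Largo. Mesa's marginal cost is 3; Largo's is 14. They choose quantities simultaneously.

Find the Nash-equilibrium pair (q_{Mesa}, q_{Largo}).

6.3125, 4.9375

Mine Mesa's profit: π = q_{Mesa}(76 − 5q_{Mesa} − 2q_{Largo}) − 3q_{Mesa}.
∂π/∂q_{Mesa} = 73 − 10q_{Mesa} − 2q_{Largo} = 0 ⇒ q_{Mesa} = 7.3 − 0.2q_{Largo}.
Similarly q_{Largo} = 6.2 − 0.2q_{Mesa}.
Plugging q_{Largo} into Mesa's best response: q_{Mesa} = 7.3 − 0.2(6.2 − 0.2q_{Mesa}) ⇒ 0.96q_{Mesa} = 6.06, so q_{Mesa} = 6.3125.
Then q_{Largo} = 6.2 − 0.2·6.3125 = 4.9375.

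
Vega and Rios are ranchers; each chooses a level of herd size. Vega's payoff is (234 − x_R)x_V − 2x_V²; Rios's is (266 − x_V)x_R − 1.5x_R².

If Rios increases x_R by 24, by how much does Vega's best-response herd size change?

-6

Expanding Vega's payoff: 234x_V − x_Rx_V − 2x_V².
∂π/∂x_V = 234 − x_R − 4x_V = 0, so x_V = 58.5 − 0.25x_R.
The reaction-function slope is −0.25, so a 24-unit rise in x_R moves x_V by −0.25 × 24 = −6. Vega's best response falls — the actions are strategic substitutes.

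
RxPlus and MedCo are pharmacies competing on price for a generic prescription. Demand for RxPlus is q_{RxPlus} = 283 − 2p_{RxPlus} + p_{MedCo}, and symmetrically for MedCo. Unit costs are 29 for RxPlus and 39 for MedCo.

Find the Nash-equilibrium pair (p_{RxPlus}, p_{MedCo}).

RxPlus's profit: π = (p_{RxPlus} − 29)(283 − 2p_{RxPlus} + p_{MedCo}).
∂π/∂p_{RxPlus} = 341 − 4p_{RxPlus} + p_{MedCo} = 0 ⇒ p_{RxPlus} = 85.25 + 0.25p_{MedCo}.
Similarly p_{MedCo} = 90.25 + 0.25p_{RxPlus}.
Solving the two reaction functions simultaneously: (1 − (0.25)(0.25))p_{RxPlus} = 85.25 + 0.25·90.25, so 0.9375p_{RxPlus} = 107.8125 and p_{RxPlus} = 115.
Then p_{MedCo} = 90.25 + 0.25·115 = 119.

115, 119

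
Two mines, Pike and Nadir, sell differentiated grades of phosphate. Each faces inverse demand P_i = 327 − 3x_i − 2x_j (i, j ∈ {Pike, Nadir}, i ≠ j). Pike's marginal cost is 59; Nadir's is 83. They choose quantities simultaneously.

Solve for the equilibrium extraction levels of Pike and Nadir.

35, 29

Mine Pike's profit: π = x_{Pike}(327 − 3x_{Pike} − 2x_{Nadir}) − 59x_{Pike}.
∂π/∂x_{Pike} = 268 − 6x_{Pike} − 2x_{Nadir} = 0 ⇒ x_{Pike} = 134/3 − (1/3)x_{Nadir}.
Similarly x_{Nadir} = 122/3 − (1/3)x_{Pike}.
Substituting the second reaction function into the first: x_{Pike} = 134/3 − (1/3)(122/3 − (1/3)x_{Pike}), which gives (8/9)x_{Pike} = 280/9 ⇒ x_{Pike} = 35.
Then x_{Nadir} = 122/3 − (1/3)·35 = 29.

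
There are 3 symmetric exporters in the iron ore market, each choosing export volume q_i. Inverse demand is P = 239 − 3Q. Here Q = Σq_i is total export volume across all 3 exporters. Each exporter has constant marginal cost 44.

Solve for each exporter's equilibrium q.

16.25

A representative exporter's profit is π_i = q_i(239 − 3Q) − 44q_i, with Q = q_i + Σ_{j≠i} q_j.
First-order condition: 195 − 6q_i − 3Σ_{j≠i} q_j = 0.
With identical exporters, set every q_j = q: then 195 − 6q − 6q = 0, i.e. q = 195/12 = 16.25.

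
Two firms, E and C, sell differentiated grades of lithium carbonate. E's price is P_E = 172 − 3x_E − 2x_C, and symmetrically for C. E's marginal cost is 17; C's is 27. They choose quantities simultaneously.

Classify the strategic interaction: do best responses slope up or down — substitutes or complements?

Firm E's profit: π = x_E(172 − 3x_E − 2x_C) − 17x_E.
∂π/∂x_E = 155 − 6x_E − 2x_C = 0 ⇒ x_E = 155/6 − (1/3)x_C.
The best-response slope dx_E/dx_C = −1/3 < 0: the reaction function is downward-sloping, so the choices are strategic substitutes.

strategic substitutes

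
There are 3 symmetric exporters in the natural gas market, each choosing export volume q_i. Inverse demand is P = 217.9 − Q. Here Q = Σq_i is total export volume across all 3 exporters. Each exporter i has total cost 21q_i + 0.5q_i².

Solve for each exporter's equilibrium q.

A representative exporter's profit is π_i = q_i(217.9 − Q) − 21q_i − 0.5q_i², with Q = q_i + Σ_{j≠i} q_j.
First-order condition: 196.9 − 3q_i − Σ_{j≠i} q_j = 0.
In a symmetric equilibrium every exporter chooses the same q, so Σ_{j≠i} q_j = 2q. The condition becomes 196.9 − 5q = 0, giving q = 196.9/5 = 39.38.

39.38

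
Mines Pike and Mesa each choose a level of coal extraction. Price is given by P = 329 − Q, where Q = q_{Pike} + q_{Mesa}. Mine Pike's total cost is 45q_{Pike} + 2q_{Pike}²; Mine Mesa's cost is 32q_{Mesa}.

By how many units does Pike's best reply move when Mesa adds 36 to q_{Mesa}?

Mine Pike's profit: π = q_{Pike}(329 − (q_{Pike} + q_{Mesa})) − 45q_{Pike} − 2q_{Pike}².
∂π/∂q_{Pike} = 284 − 6q_{Pike} − q_{Mesa} = 0, so q_{Pike} = 142/3 − (1/6)q_{Mesa}.
The reaction-function slope is −1/6, so a 36-unit rise in q_{Mesa} moves q_{Pike} by −1/6 × 36 = −6. Pike's best response falls — the actions are strategic substitutes.

-6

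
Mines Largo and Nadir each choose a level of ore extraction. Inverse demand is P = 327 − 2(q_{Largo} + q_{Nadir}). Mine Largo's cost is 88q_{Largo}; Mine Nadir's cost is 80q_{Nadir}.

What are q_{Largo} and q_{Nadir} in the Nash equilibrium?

38.5, 42.5

Mine Largo's profit: π = q_{Largo}(327 − 2(q_{Largo} + q_{Nadir})) − 88q_{Largo}.
∂π/∂q_{Largo} = 239 − 4q_{Largo} − 2q_{Nadir} = 0, so q_{Largo} = 59.75 − 0.5q_{Nadir}.
By the same steps for Nadir: q_{Nadir} = 61.75 − 0.5q_{Largo}.
Plugging q_{Nadir} into Largo's best response: q_{Largo} = 59.75 − 0.5(61.75 − 0.5q_{Largo}) ⇒ 0.75q_{Largo} = 28.875, so q_{Largo} = 38.5.
Then q_{Nadir} = 61.75 − 0.5·38.5 = 42.5.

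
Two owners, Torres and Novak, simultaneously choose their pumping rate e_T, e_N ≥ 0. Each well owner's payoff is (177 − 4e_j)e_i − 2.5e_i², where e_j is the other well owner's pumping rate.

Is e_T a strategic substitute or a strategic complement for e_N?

Torres's payoff is (177 − 4e_N)e_T − 2.5e_T².
∂π/∂e_T = 177 − 4e_N − 5e_T = 0, so e_T = 35.4 − 0.8e_N.
The best-response slope de_T/de_N = −0.8 < 0: the reaction function is downward-sloping, so the choices are strategic substitutes.

strategic substitutes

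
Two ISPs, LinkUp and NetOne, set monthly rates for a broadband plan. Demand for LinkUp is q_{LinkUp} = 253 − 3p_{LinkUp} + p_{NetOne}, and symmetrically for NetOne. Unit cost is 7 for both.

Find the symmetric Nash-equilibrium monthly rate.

54.8

LinkUp's profit: π = (p_{LinkUp} − 7)(253 − 3p_{LinkUp} + p_{NetOne}).
∂π/∂p_{LinkUp} = 274 − 6p_{LinkUp} + p_{NetOne} = 0 ⇒ p_{LinkUp} = 137/3 + (1/6)p_{NetOne}.
Setting p_{LinkUp} = p_{NetOne} in the reaction function: p_{LinkUp} = 137/3 + (1/6)p_{LinkUp}, so p_{LinkUp} = (137/3) / (5/6) = 54.8.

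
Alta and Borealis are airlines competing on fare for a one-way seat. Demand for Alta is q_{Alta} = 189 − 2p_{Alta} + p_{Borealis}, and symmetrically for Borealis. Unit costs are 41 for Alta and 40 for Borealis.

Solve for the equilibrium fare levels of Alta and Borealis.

Alta's profit: π = (p_{Alta} − 41)(189 − 2p_{Alta} + p_{Borealis}).
∂π/∂p_{Alta} = 271 − 4p_{Alta} + p_{Borealis} = 0 ⇒ p_{Alta} = 67.75 + 0.25p_{Borealis}.
Similarly p_{Borealis} = 67.25 + 0.25p_{Alta}.
Plugging p_{Borealis} into Alta's best response: p_{Alta} = 67.75 + 0.25(67.25 + 0.25p_{Alta}) ⇒ 0.9375p_{Alta} = 84.5625, so p_{Alta} = 90.2.
Then p_{Borealis} = 67.25 + 0.25·90.2 = 89.8.

90.2, 89.8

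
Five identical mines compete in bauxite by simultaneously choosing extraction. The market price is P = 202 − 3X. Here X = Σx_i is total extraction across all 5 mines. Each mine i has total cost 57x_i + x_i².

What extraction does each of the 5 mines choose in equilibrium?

A representative mine's profit is π_i = x_i(202 − 3X) − 57x_i − x_i², with X = x_i + Σ_{j≠i} x_j.
First-order condition: 145 − 8x_i − 3Σ_{j≠i} x_j = 0.
With identical mines, set every x_j = x: then 145 − 8x − 12x = 0, i.e. x = 145/20 = 7.25.

7.25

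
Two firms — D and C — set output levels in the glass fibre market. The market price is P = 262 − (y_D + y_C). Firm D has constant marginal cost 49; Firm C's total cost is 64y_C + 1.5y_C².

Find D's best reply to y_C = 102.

Firm D's profit: π = y_D(262 − (y_D + y_C)) − 49y_D.
∂π/∂y_D = 213 − 2y_D − y_C = 0, so y_D = 106.5 − 0.5y_C.
At y_C = 102: y_D = 106.5 − 0.5·102 = 55.5.

55.5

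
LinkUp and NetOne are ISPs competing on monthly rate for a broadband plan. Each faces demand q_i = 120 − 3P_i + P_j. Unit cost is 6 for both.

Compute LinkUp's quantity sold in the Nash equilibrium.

LinkUp's profit: π = (P_{LinkUp} − 6)(120 − 3P_{LinkUp} + P_{NetOne}).
∂π/∂P_{LinkUp} = 138 − 6P_{LinkUp} + P_{NetOne} = 0 ⇒ P_{LinkUp} = 23 + (1/6)P_{NetOne}.
By symmetry P_{NetOne} = P_{LinkUp}; substituting into the reaction function, (5/6)P_{LinkUp} = 23 and P_{LinkUp} = 27.6.
q_{LinkUp} = 120 − 3·27.6 + 27.6 = 64.8.

64.8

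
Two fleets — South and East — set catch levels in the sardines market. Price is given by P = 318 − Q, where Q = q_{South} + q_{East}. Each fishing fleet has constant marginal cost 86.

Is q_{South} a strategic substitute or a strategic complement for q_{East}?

strategic substitutes

Fishing fleet South's profit: π = q_{South}(318 − (q_{South} + q_{East})) − 86q_{South}.
∂π/∂q_{South} = 232 − 2q_{South} − q_{East} = 0, so q_{South} = 116 − 0.5q_{East}.
The best-response slope dq_{South}/dq_{East} = −0.5 < 0: the reaction function is downward-sloping, so the choices are strategic substitutes.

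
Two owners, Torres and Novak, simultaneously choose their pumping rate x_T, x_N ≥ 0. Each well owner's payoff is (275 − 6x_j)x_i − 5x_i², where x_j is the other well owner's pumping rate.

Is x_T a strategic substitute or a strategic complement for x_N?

strategic substitutes

Torres's payoff is (275 − 6x_N)x_T − 5x_T².
∂π/∂x_T = 275 − 6x_N − 10x_T = 0, so x_T = 27.5 − 0.6x_N.
The best-response slope dx_T/dx_N = −0.6 < 0: the reaction function is downward-sloping, so the choices are strategic substitutes.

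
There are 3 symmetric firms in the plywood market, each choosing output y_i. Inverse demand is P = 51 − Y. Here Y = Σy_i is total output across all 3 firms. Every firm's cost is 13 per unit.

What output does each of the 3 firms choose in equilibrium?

A representative firm's profit is π_i = y_i(51 − Y) − 13y_i, with Y = y_i + Σ_{j≠i} y_j.
First-order condition: 38 − 2y_i − Σ_{j≠i} y_j = 0.
Imposing symmetry (y_j = y for all j) turns Σ_{j≠i} y_j into 2y, so 38 = 4y and y = 9.5.

9.5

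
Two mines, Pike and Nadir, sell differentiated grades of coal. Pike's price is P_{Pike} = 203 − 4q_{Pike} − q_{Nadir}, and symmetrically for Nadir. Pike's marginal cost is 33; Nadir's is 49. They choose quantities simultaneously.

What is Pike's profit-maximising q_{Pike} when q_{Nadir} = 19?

Mine Pike's profit: π = q_{Pike}(203 − 4q_{Pike} − q_{Nadir}) − 33q_{Pike}.
∂π/∂q_{Pike} = 170 − 8q_{Pike} − q_{Nadir} = 0 ⇒ q_{Pike} = 21.25 − 0.125q_{Nadir}.
At q_{Nadir} = 19: q_{Pike} = 21.25 − 0.125·19 = 18.875.

18.875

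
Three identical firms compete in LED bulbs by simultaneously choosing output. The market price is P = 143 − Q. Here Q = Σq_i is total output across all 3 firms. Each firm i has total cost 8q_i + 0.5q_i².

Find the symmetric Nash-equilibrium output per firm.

27

A representative firm's profit is π_i = q_i(143 − Q) − 8q_i − 0.5q_i², with Q = q_i + Σ_{j≠i} q_j.
First-order condition: 135 − 3q_i − Σ_{j≠i} q_j = 0.
With identical firms, set every q_j = q: then 135 − 3q − 2q = 0, i.e. q = 135/5 = 27.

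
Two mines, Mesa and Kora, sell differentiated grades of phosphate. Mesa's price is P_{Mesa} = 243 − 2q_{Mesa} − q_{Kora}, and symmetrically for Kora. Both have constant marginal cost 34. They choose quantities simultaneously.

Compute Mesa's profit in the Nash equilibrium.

Mine Mesa's profit: π = q_{Mesa}(243 − 2q_{Mesa} − q_{Kora}) − 34q_{Mesa}.
∂π/∂q_{Mesa} = 209 − 4q_{Mesa} − q_{Kora} = 0 ⇒ q_{Mesa} = 52.25 − 0.25q_{Kora}.
By symmetry q_{Kora} = q_{Mesa}; substituting into the reaction function, 1.25q_{Mesa} = 52.25 and q_{Mesa} = 41.8.
P_{Mesa} = 243 − 2·41.8 − 41.8 = 117.6.
Profit = (117.6 − 34)·41.8 = 3494.48.

3494.48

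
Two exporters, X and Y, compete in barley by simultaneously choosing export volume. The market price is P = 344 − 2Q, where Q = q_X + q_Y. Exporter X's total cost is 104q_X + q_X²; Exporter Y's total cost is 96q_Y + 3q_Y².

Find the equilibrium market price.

Exporter X's profit: π = q_X(344 − 2(q_X + q_Y)) − 104q_X − q_X².
∂π/∂q_X = 240 − 6q_X − 2q_Y = 0, so q_X = 40 − (1/3)q_Y.
For Y: ∂π/∂q_Y = 248 − 10q_Y − 2q_X = 0 ⇒ q_Y = 24.8 − 0.2q_X.
Substituting the second reaction function into the first: q_X = 40 − (1/3)(24.8 − 0.2q_X), which gives (14/15)q_X = 476/15 ⇒ q_X = 34.
Then q_Y = 24.8 − 0.2·34 = 18.
Equilibrium price: P = 344 − 2·52 = 240.

240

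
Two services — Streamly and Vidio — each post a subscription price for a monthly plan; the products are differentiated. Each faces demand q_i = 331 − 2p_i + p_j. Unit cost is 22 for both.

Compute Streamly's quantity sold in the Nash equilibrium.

206

Streamly's profit: π = (p_{Streamly} − 22)(331 − 2p_{Streamly} + p_{Vidio}).
∂π/∂p_{Streamly} = 375 − 4p_{Streamly} + p_{Vidio} = 0 ⇒ p_{Streamly} = 93.75 + 0.25p_{Vidio}.
By symmetry p_{Vidio} = p_{Streamly}; substituting into the reaction function, 0.75p_{Streamly} = 93.75 and p_{Streamly} = 125.
q_{Streamly} = 331 − 2·125 + 125 = 206.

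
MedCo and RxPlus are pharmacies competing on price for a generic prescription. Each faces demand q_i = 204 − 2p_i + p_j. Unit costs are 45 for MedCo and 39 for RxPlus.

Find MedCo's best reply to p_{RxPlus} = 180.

118.5

MedCo's profit: π = (p_{MedCo} − 45)(204 − 2p_{MedCo} + p_{RxPlus}).
∂π/∂p_{MedCo} = 294 − 4p_{MedCo} + p_{RxPlus} = 0 ⇒ p_{MedCo} = 73.5 + 0.25p_{RxPlus}.
At p_{RxPlus} = 180: p_{MedCo} = 73.5 + 0.25·180 = 118.5.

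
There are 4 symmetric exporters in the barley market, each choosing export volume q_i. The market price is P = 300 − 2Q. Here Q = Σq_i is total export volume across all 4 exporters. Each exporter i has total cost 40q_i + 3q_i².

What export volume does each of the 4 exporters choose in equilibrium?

16.25

A representative exporter's profit is π_i = q_i(300 − 2Q) − 40q_i − 3q_i², with Q = q_i + Σ_{j≠i} q_j.
First-order condition: 260 − 10q_i − 2Σ_{j≠i} q_j = 0.
Imposing symmetry (q_j = q for all j) turns Σ_{j≠i} q_j into 3q, so 260 = 16q and q = 16.25.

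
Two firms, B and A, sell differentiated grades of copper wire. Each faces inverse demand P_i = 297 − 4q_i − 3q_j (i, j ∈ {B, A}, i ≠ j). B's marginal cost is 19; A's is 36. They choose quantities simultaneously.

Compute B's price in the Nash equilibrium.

Firm B's profit: π = q_B(297 − 4q_B − 3q_A) − 19q_B.
∂π/∂q_B = 278 − 8q_B − 3q_A = 0 ⇒ q_B = 34.75 − 0.375q_A.
Similarly q_A = 32.625 − 0.375q_B.
Plugging q_A into B's best response: q_B = 34.75 − 0.375(32.625 − 0.375q_B) ⇒ (55/64)q_B = 1441/64, so q_B = 26.2.
Then q_A = 32.625 − 0.375·26.2 = 22.8.
P_B = 297 − 4·26.2 − 3·22.8 = 123.8.

123.8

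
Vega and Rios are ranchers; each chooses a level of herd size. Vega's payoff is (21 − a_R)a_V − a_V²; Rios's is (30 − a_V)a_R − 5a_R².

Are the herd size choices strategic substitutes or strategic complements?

Expanding Vega's payoff: 21a_V − a_Ra_V − a_V².
∂π/∂a_V = 21 − a_R − 2a_V = 0, so a_V = 10.5 − 0.5a_R.
The best-response slope da_V/da_R = −0.5 < 0: the reaction function is downward-sloping, so the choices are strategic substitutes.

strategic substitutes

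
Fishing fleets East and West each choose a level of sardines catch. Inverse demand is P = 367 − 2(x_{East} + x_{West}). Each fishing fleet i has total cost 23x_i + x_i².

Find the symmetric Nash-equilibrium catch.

43

Fishing fleet East's profit: π = x_{East}(367 − 2(x_{East} + x_{West})) − 23x_{East} − x_{East}².
∂π/∂x_{East} = 344 − 6x_{East} − 2x_{West} = 0, so x_{East} = 172/3 − (1/3)x_{West}.
Setting x_{East} = x_{West} in the reaction function: x_{East} = 172/3 − (1/3)x_{East}, so x_{East} = (172/3) / (4/3) = 43.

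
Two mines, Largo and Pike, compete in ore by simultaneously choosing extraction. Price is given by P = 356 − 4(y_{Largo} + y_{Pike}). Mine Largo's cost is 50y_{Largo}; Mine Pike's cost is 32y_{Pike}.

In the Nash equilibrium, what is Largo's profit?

Mine Largo's profit: π = y_{Largo}(356 − 4(y_{Largo} + y_{Pike})) − 50y_{Largo}.
∂π/∂y_{Largo} = 306 − 8y_{Largo} − 4y_{Pike} = 0, so y_{Largo} = 38.25 − 0.5y_{Pike}.
By the same steps for Pike: y_{Pike} = 40.5 − 0.5y_{Largo}.
Substituting the second reaction function into the first: y_{Largo} = 38.25 − 0.5(40.5 − 0.5y_{Largo}), which gives 0.75y_{Largo} = 18 ⇒ y_{Largo} = 24.
Then y_{Pike} = 40.5 − 0.5·24 = 28.5.
Price P = 356 − 4·52.5 = 146.
Largo's profit: (146 − 50)·24 = 2304.

2304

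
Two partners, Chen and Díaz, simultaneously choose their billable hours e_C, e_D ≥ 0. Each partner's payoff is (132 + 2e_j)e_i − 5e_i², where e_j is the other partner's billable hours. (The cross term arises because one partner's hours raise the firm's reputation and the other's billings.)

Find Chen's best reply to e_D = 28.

18.8

Chen's payoff is (132 + 2e_D)e_C − 5e_C².
∂π/∂e_C = 132 + 2e_D − 10e_C = 0, so e_C = 13.2 + 0.2e_D.
At e_D = 28: e_C = 13.2 + 0.2·28 = 18.8.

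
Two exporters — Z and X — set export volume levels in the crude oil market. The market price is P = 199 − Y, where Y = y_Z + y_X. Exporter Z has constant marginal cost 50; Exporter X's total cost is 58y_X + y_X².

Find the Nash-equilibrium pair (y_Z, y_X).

Exporter Z's profit: π = y_Z(199 − (y_Z + y_X)) − 50y_Z.
∂π/∂y_Z = 149 − 2y_Z − y_X = 0, so y_Z = 74.5 − 0.5y_X.
For X: ∂π/∂y_X = 141 − 4y_X − y_Z = 0 ⇒ y_X = 35.25 − 0.25y_Z.
Substituting the second reaction function into the first: y_Z = 74.5 − 0.5(35.25 − 0.25y_Z), which gives 0.875y_Z = 56.875 ⇒ y_Z = 65.
Then y_X = 35.25 − 0.25·65 = 19.

65, 19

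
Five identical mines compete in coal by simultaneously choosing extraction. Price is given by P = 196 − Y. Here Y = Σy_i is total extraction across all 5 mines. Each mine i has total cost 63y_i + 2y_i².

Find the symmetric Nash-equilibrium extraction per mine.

13.3

A representative mine's profit is π_i = y_i(196 − Y) − 63y_i − 2y_i², with Y = y_i + Σ_{j≠i} y_j.
First-order condition: 133 − 6y_i − Σ_{j≠i} y_j = 0.
Imposing symmetry (y_j = y for all j) turns Σ_{j≠i} y_j into 4y, so 133 = 10y and y = 13.3.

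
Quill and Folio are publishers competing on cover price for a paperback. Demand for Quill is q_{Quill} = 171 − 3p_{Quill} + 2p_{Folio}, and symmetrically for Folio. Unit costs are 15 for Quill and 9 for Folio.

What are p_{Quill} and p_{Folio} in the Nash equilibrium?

Quill's profit: π = (p_{Quill} − 15)(171 − 3p_{Quill} + 2p_{Folio}).
∂π/∂p_{Quill} = 216 − 6p_{Quill} + 2p_{Folio} = 0 ⇒ p_{Quill} = 36 + (1/3)p_{Folio}.
Similarly p_{Folio} = 33 + (1/3)p_{Quill}.
Plugging p_{Folio} into Quill's best response: p_{Quill} = 36 + (1/3)(33 + (1/3)p_{Quill}) ⇒ (8/9)p_{Quill} = 47, so p_{Quill} = 52.875.
Then p_{Folio} = 33 + (1/3)·52.875 = 50.625.

52.875, 50.625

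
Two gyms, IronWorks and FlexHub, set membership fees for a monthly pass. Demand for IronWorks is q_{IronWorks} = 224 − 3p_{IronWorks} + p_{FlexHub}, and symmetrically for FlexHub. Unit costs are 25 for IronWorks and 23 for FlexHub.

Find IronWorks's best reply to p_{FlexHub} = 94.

65.5

IronWorks's profit: π = (p_{IronWorks} − 25)(224 − 3p_{IronWorks} + p_{FlexHub}).
∂π/∂p_{IronWorks} = 299 − 6p_{IronWorks} + p_{FlexHub} = 0 ⇒ p_{IronWorks} = 299/6 + (1/6)p_{FlexHub}.
At p_{FlexHub} = 94: p_{IronWorks} = 299/6 + (1/6)·94 = 65.5.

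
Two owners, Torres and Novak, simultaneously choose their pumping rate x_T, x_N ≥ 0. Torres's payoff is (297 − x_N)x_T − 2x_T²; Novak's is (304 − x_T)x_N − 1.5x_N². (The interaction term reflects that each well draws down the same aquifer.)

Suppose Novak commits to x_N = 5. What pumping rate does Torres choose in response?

Expanding Torres's payoff: 297x_T − x_Nx_T − 2x_T².
∂π/∂x_T = 297 − x_N − 4x_T = 0, so x_T = 74.25 − 0.25x_N.
At x_N = 5: x_T = 74.25 − 0.25·5 = 73.

73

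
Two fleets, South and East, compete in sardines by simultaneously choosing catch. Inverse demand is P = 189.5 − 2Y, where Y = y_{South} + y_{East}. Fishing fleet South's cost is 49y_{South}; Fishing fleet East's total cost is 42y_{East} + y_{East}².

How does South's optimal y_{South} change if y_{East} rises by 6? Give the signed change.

-3

Fishing fleet South's profit: π = y_{South}(189.5 − 2(y_{South} + y_{East})) − 49y_{South}.
∂π/∂y_{South} = 140.5 − 4y_{South} − 2y_{East} = 0, so y_{South} = 35.125 − 0.5y_{East}.
The reaction-function slope is −0.5, so a 6-unit rise in y_{East} moves y_{South} by −0.5 × 6 = −3. South's best response falls — the actions are strategic substitutes.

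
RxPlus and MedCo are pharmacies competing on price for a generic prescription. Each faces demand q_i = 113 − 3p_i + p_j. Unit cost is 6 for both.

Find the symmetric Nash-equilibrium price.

26.2

RxPlus's profit: π = (p_{RxPlus} − 6)(113 − 3p_{RxPlus} + p_{MedCo}).
∂π/∂p_{RxPlus} = 131 − 6p_{RxPlus} + p_{MedCo} = 0 ⇒ p_{RxPlus} = 131/6 + (1/6)p_{MedCo}.
The game is symmetric, so in equilibrium p_{MedCo} = p_{RxPlus}: the reaction function gives (5/6)p_{RxPlus} = 131/6, hence p_{RxPlus} = 26.2.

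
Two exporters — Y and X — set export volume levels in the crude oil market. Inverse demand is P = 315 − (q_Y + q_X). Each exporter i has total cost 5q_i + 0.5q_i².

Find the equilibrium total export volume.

Exporter Y's profit: π = q_Y(315 − (q_Y + q_X)) − 5q_Y − 0.5q_Y².
∂π/∂q_Y = 310 − 3q_Y − q_X = 0, so q_Y = 310/3 − (1/3)q_X.
Setting q_Y = q_X in the reaction function: q_Y = 310/3 − (1/3)q_Y, so q_Y = (310/3) / (4/3) = 77.5.
Total export volume: 77.5 + 77.5 = 155.

155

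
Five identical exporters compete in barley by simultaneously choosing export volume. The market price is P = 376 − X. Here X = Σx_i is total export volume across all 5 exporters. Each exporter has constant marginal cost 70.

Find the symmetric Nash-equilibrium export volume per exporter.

A representative exporter's profit is π_i = x_i(376 − X) − 70x_i, with X = x_i + Σ_{j≠i} x_j.
First-order condition: 306 − 2x_i − Σ_{j≠i} x_j = 0.
Imposing symmetry (x_j = x for all j) turns Σ_{j≠i} x_j into 4x, so 306 = 6x and x = 51.

51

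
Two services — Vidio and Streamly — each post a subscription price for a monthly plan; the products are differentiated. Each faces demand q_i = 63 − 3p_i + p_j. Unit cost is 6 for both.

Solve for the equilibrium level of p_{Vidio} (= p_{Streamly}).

Vidio's profit: π = (p_{Vidio} − 6)(63 − 3p_{Vidio} + p_{Streamly}).
∂π/∂p_{Vidio} = 81 − 6p_{Vidio} + p_{Streamly} = 0 ⇒ p_{Vidio} = 13.5 + (1/6)p_{Streamly}.
By symmetry p_{Streamly} = p_{Vidio}; substituting into the reaction function, (5/6)p_{Vidio} = 13.5 and p_{Vidio} = 16.2.

16.2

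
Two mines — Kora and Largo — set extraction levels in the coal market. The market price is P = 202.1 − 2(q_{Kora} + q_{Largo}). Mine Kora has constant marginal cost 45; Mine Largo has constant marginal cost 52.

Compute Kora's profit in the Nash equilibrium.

1496.045

Mine Kora's profit: π = q_{Kora}(202.1 − 2(q_{Kora} + q_{Largo})) − 45q_{Kora}.
∂π/∂q_{Kora} = 157.1 − 4q_{Kora} − 2q_{Largo} = 0, so q_{Kora} = 39.275 − 0.5q_{Largo}.
By the same steps for Largo: q_{Largo} = 37.525 − 0.5q_{Kora}.
Substituting the second reaction function into the first: q_{Kora} = 39.275 − 0.5(37.525 − 0.5q_{Kora}), which gives 0.75q_{Kora} = 20.5125 ⇒ q_{Kora} = 27.35.
Then q_{Largo} = 37.525 − 0.5·27.35 = 23.85.
Price P = 202.1 − 2·51.2 = 99.7.
Kora's profit: (99.7 − 45)·27.35 = 1496.045.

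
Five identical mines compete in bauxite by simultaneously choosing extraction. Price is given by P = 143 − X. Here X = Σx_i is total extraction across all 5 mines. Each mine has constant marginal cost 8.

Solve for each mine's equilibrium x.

22.5

A representative mine's profit is π_i = x_i(143 − X) − 8x_i, with X = x_i + Σ_{j≠i} x_j.
First-order condition: 135 − 2x_i − Σ_{j≠i} x_j = 0.
Imposing symmetry (x_j = x for all j) turns Σ_{j≠i} x_j into 4x, so 135 = 6x and x = 22.5.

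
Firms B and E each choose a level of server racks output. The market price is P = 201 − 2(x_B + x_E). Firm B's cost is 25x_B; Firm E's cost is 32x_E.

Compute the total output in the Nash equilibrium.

Firm B's profit: π = x_B(201 − 2(x_B + x_E)) − 25x_B.
∂π/∂x_B = 176 − 4x_B − 2x_E = 0, so x_B = 44 − 0.5x_E.
By the same steps for E: x_E = 42.25 − 0.5x_B.
Plugging x_E into B's best response: x_B = 44 − 0.5(42.25 − 0.5x_B) ⇒ 0.75x_B = 22.875, so x_B = 30.5.
Then x_E = 42.25 − 0.5·30.5 = 27.
Total output: 30.5 + 27 = 57.5.

57.5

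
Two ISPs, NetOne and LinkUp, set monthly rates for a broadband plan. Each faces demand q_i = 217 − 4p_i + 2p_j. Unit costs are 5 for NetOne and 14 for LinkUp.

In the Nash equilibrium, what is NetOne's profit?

5097.96

NetOne's profit: π = (p_{NetOne} − 5)(217 − 4p_{NetOne} + 2p_{LinkUp}).
∂π/∂p_{NetOne} = 237 − 8p_{NetOne} + 2p_{LinkUp} = 0 ⇒ p_{NetOne} = 29.625 + 0.25p_{LinkUp}.
Similarly p_{LinkUp} = 34.125 + 0.25p_{NetOne}.
Substituting the second reaction function into the first: p_{NetOne} = 29.625 + 0.25(34.125 + 0.25p_{NetOne}), which gives 0.9375p_{NetOne} = 1221/32 ⇒ p_{NetOne} = 40.7.
Then p_{LinkUp} = 34.125 + 0.25·40.7 = 44.3.
q_{NetOne} = 217 − 4·40.7 + 2·44.3 = 142.8.
Profit = (40.7 − 5)·142.8 = 5097.96.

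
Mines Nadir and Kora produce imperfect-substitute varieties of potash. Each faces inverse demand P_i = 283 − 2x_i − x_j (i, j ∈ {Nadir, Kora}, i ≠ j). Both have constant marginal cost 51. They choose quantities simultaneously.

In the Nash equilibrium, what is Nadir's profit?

4305.92

Mine Nadir's profit: π = x_{Nadir}(283 − 2x_{Nadir} − x_{Kora}) − 51x_{Nadir}.
∂π/∂x_{Nadir} = 232 − 4x_{Nadir} − x_{Kora} = 0 ⇒ x_{Nadir} = 58 − 0.25x_{Kora}.
The game is symmetric, so in equilibrium x_{Kora} = x_{Nadir}: the reaction function gives 1.25x_{Nadir} = 58, hence x_{Nadir} = 46.4.
P_{Nadir} = 283 − 2·46.4 − 46.4 = 143.8.
Profit = (143.8 − 51)·46.4 = 4305.92.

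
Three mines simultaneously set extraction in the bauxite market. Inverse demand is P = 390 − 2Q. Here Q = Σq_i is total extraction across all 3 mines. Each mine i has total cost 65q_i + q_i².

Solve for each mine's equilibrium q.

32.5

A representative mine's profit is π_i = q_i(390 − 2Q) − 65q_i − q_i², with Q = q_i + Σ_{j≠i} q_j.
First-order condition: 325 − 6q_i − 2Σ_{j≠i} q_j = 0.
With identical mines, set every q_j = q: then 325 − 6q − 4q = 0, i.e. q = 325/10 = 32.5.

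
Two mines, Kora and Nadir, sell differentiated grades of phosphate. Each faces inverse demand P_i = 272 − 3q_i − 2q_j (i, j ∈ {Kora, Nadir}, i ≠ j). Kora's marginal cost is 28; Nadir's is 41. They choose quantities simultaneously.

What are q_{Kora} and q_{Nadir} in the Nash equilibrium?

31.3125, 28.0625

Mine Kora's profit: π = q_{Kora}(272 − 3q_{Kora} − 2q_{Nadir}) − 28q_{Kora}.
∂π/∂q_{Kora} = 244 − 6q_{Kora} − 2q_{Nadir} = 0 ⇒ q_{Kora} = 122/3 − (1/3)q_{Nadir}.
Similarly q_{Nadir} = 38.5 − (1/3)q_{Kora}.
Substituting the second reaction function into the first: q_{Kora} = 122/3 − (1/3)(38.5 − (1/3)q_{Kora}), which gives (8/9)q_{Kora} = 167/6 ⇒ q_{Kora} = 31.3125.
Then q_{Nadir} = 38.5 − (1/3)·31.3125 = 28.0625.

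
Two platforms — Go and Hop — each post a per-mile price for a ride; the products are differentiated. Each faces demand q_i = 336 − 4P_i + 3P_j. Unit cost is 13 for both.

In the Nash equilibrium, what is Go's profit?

16692.64

Go's profit: π = (P_{Go} − 13)(336 − 4P_{Go} + 3P_{Hop}).
∂π/∂P_{Go} = 388 − 8P_{Go} + 3P_{Hop} = 0 ⇒ P_{Go} = 48.5 + 0.375P_{Hop}.
The game is symmetric, so in equilibrium P_{Hop} = P_{Go}: the reaction function gives 0.625P_{Go} = 48.5, hence P_{Go} = 77.6.
q_{Go} = 336 − 4·77.6 + 3·77.6 = 258.4.
Profit = (77.6 − 13)·258.4 = 16692.64.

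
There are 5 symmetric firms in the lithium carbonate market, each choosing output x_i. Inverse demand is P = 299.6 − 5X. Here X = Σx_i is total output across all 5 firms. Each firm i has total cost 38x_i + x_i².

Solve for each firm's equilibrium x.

A representative firm's profit is π_i = x_i(299.6 − 5X) − 38x_i − x_i², with X = x_i + Σ_{j≠i} x_j.
First-order condition: 261.6 − 12x_i − 5Σ_{j≠i} x_j = 0.
Imposing symmetry (x_j = x for all j) turns Σ_{j≠i} x_j into 4x, so 261.6 = 32x and x = 8.175.

8.175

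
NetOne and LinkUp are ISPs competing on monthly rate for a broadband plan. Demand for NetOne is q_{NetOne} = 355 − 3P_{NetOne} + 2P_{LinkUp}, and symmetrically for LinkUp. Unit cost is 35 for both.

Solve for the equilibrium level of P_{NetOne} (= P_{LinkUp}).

115

NetOne's profit: π = (P_{NetOne} − 35)(355 − 3P_{NetOne} + 2P_{LinkUp}).
∂π/∂P_{NetOne} = 460 − 6P_{NetOne} + 2P_{LinkUp} = 0 ⇒ P_{NetOne} = 230/3 + (1/3)P_{LinkUp}.
The game is symmetric, so in equilibrium P_{LinkUp} = P_{NetOne}: the reaction function gives (2/3)P_{NetOne} = 230/3, hence P_{NetOne} = 115.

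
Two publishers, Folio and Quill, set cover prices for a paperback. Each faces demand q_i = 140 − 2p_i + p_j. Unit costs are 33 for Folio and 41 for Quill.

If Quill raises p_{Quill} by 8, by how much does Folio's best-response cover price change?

Folio's profit: π = (p_{Folio} − 33)(140 − 2p_{Folio} + p_{Quill}).
∂π/∂p_{Folio} = 206 − 4p_{Folio} + p_{Quill} = 0 ⇒ p_{Folio} = 51.5 + 0.25p_{Quill}.
The reaction-function slope is 0.25, so an 8-unit rise in p_{Quill} moves p_{Folio} by 0.25 × 8 = 2. Folio's best response rises — the actions are strategic complements.

2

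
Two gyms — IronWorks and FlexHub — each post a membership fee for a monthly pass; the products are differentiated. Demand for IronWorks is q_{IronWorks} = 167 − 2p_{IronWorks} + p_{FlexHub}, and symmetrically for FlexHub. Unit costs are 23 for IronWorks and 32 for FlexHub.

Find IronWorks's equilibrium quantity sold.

98.4

IronWorks's profit: π = (p_{IronWorks} − 23)(167 − 2p_{IronWorks} + p_{FlexHub}).
∂π/∂p_{IronWorks} = 213 − 4p_{IronWorks} + p_{FlexHub} = 0 ⇒ p_{IronWorks} = 53.25 + 0.25p_{FlexHub}.
Similarly p_{FlexHub} = 57.75 + 0.25p_{IronWorks}.
Plugging p_{FlexHub} into IronWorks's best response: p_{IronWorks} = 53.25 + 0.25(57.75 + 0.25p_{IronWorks}) ⇒ 0.9375p_{IronWorks} = 67.6875, so p_{IronWorks} = 72.2.
Then p_{FlexHub} = 57.75 + 0.25·72.2 = 75.8.
q_{IronWorks} = 167 − 2·72.2 + 75.8 = 98.4.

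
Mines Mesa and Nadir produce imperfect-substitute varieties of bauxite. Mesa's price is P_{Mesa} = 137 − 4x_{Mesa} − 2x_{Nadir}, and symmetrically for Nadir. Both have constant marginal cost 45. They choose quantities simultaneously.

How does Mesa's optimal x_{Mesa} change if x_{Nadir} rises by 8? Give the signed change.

Mine Mesa's profit: π = x_{Mesa}(137 − 4x_{Mesa} − 2x_{Nadir}) − 45x_{Mesa}.
∂π/∂x_{Mesa} = 92 − 8x_{Mesa} − 2x_{Nadir} = 0 ⇒ x_{Mesa} = 11.5 − 0.25x_{Nadir}.
The reaction-function slope is −0.25, so an 8-unit rise in x_{Nadir} moves x_{Mesa} by −0.25 × 8 = −2. Mesa's best response falls — the actions are strategic substitutes.

-2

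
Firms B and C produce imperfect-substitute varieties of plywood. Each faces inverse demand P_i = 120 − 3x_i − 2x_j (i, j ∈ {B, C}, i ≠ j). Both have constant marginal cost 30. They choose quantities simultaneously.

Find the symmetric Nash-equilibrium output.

Firm B's profit: π = x_B(120 − 3x_B − 2x_C) − 30x_B.
∂π/∂x_B = 90 − 6x_B − 2x_C = 0 ⇒ x_B = 15 − (1/3)x_C.
The game is symmetric, so in equilibrium x_C = x_B: the reaction function gives (4/3)x_B = 15, hence x_B = 11.25.

11.25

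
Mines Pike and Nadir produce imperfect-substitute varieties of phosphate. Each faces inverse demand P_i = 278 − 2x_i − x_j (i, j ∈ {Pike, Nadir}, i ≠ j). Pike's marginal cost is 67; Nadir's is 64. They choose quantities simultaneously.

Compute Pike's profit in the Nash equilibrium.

3528

Mine Pike's profit: π = x_{Pike}(278 − 2x_{Pike} − x_{Nadir}) − 67x_{Pike}.
∂π/∂x_{Pike} = 211 − 4x_{Pike} − x_{Nadir} = 0 ⇒ x_{Pike} = 52.75 − 0.25x_{Nadir}.
Similarly x_{Nadir} = 53.5 − 0.25x_{Pike}.
Solving the two reaction functions simultaneously: (1 − (−0.25)(−0.25))x_{Pike} = 52.75 − 0.25·53.5, so 0.9375x_{Pike} = 39.375 and x_{Pike} = 42.
Then x_{Nadir} = 53.5 − 0.25·42 = 43.
P_{Pike} = 278 − 2·42 − 43 = 151.
Profit = (151 − 67)·42 = 3528.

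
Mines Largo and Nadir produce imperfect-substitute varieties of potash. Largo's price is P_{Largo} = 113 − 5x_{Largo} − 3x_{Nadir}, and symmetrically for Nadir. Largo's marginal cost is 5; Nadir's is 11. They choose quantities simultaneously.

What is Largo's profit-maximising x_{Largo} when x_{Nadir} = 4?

Mine Largo's profit: π = x_{Largo}(113 − 5x_{Largo} − 3x_{Nadir}) − 5x_{Largo}.
∂π/∂x_{Largo} = 108 − 10x_{Largo} − 3x_{Nadir} = 0 ⇒ x_{Largo} = 10.8 − 0.3x_{Nadir}.
At x_{Nadir} = 4: x_{Largo} = 10.8 − 0.3·4 = 9.6.

9.6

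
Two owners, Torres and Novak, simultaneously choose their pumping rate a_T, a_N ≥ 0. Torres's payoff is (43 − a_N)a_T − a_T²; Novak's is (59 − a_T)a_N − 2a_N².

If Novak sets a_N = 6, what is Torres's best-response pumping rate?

18.5

Expanding Torres's payoff: 43a_T − a_Na_T − a_T².
∂π/∂a_T = 43 − a_N − 2a_T = 0, so a_T = 21.5 − 0.5a_N.
At a_N = 6: a_T = 21.5 − 0.5·6 = 18.5.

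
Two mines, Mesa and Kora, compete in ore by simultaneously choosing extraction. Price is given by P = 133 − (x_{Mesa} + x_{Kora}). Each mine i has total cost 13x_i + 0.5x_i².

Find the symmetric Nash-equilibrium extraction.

Mine Mesa's profit: π = x_{Mesa}(133 − (x_{Mesa} + x_{Kora})) − 13x_{Mesa} − 0.5x_{Mesa}².
∂π/∂x_{Mesa} = 120 − 3x_{Mesa} − x_{Kora} = 0, so x_{Mesa} = 40 − (1/3)x_{Kora}.
The game is symmetric, so in equilibrium x_{Kora} = x_{Mesa}: the reaction function gives (4/3)x_{Mesa} = 40, hence x_{Mesa} = 30.

30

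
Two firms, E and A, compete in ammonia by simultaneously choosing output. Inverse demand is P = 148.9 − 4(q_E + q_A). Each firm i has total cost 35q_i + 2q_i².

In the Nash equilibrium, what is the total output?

14.2375

Firm E's profit: π = q_E(148.9 − 4(q_E + q_A)) − 35q_E − 2q_E².
∂π/∂q_E = 113.9 − 12q_E − 4q_A = 0, so q_E = 1139/120 − (1/3)q_A.
The game is symmetric, so in equilibrium q_A = q_E: the reaction function gives (4/3)q_E = 1139/120, hence q_E = 1139/160.
Total output: 1139/160 + 1139/160 = 14.2375.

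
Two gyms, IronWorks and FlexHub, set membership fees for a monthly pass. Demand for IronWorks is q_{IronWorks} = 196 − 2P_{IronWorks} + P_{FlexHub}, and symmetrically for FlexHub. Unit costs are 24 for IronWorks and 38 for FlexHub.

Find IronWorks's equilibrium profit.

7009.28

IronWorks's profit: π = (P_{IronWorks} − 24)(196 − 2P_{IronWorks} + P_{FlexHub}).
∂π/∂P_{IronWorks} = 244 − 4P_{IronWorks} + P_{FlexHub} = 0 ⇒ P_{IronWorks} = 61 + 0.25P_{FlexHub}.
Similarly P_{FlexHub} = 68 + 0.25P_{IronWorks}.
Substituting the second reaction function into the first: P_{IronWorks} = 61 + 0.25(68 + 0.25P_{IronWorks}), which gives 0.9375P_{IronWorks} = 78 ⇒ P_{IronWorks} = 83.2.
Then P_{FlexHub} = 68 + 0.25·83.2 = 88.8.
q_{IronWorks} = 196 − 2·83.2 + 88.8 = 118.4.
Profit = (83.2 − 24)·118.4 = 7009.28.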